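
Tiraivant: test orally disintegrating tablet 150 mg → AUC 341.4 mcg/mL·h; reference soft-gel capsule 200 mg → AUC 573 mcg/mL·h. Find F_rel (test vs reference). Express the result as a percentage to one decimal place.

F_rel = (AUC_test/D_test) / (AUC_ref/D_ref)
      = (341.4/150) / (573/200)
      = 2.276 / 2.865 = 0.7944 = 79.44%

F_rel = 79.4%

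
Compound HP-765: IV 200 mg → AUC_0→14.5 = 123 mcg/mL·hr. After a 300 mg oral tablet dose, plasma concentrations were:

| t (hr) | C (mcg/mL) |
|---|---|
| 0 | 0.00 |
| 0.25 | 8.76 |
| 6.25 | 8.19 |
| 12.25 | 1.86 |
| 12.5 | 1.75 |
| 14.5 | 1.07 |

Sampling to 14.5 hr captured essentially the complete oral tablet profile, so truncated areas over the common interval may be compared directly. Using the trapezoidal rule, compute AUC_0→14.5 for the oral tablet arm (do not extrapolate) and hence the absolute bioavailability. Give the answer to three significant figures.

F = 0.463

Trapezoidal AUC_0→14.5 (oral tablet):
  [0→0.25]: (0.00+8.76)/2 × 0.25 = 1.095
  [0.25→6.25]: (8.76+8.19)/2 × 6 = 50.85
  [6.25→12.25]: (8.19+1.86)/2 × 6 = 30.15
  [12.25→12.5]: (1.86+1.75)/2 × 0.25 = 0.45125
  [12.5→14.5]: (1.75+1.07)/2 × 2 = 2.82
  Sum = 85.36625 mcg/mL·hr
F = (AUC_ev/D_ev)/(AUC_iv/D_iv) = (85.36625/300)/(123/200) = 0.284554/0.615 = 0.4627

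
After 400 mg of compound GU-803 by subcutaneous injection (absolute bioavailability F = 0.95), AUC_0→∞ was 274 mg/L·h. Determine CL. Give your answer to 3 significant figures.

CL = 1.39 L/h

CL = F × Dose / AUC_0→∞
   = 0.95 × 400 / 274 = 1.38686 L/h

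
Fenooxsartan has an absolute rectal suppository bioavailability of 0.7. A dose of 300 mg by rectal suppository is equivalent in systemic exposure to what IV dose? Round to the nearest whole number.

D_iv = 210 mg

Systemic exposure from an extravascular dose = F × D_ev, so the equivalent IV dose is F × D_ev.
D_iv = F × D_ev = 0.7 × 300 = 210 mg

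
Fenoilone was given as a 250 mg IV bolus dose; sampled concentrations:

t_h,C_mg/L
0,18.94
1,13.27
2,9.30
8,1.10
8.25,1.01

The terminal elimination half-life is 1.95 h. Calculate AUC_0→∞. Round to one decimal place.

AUC = 61.7 mg/L·h

Trapezoidal AUC_0→8.25:
  [0→1]: (18.94+13.27)/2 × 1 = 16.105
  [1→2]: (13.27+9.30)/2 × 1 = 11.285
  [2→8]: (9.30+1.10)/2 × 6 = 31.2
  [8→8.25]: (1.10+1.01)/2 × 0.25 = 0.26375
  Sum = 58.85375 mg/L·h
k_e = ln2 / t½ = 0.693147 / 1.95 = 0.3555 h^-1
Extrapolated tail: C_last / k_e = 1.01 / 0.3555 = 2.841
AUC_0→∞ = 58.85375 + 2.841 = 61.69475 mg/L·h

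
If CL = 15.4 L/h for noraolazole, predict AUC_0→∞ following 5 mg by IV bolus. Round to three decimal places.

AUC = 0.325 mg/L·h

AUC_0→∞ = Dose_iv / CL
        = 5 / 15.4 = 0.324675 mg/L·h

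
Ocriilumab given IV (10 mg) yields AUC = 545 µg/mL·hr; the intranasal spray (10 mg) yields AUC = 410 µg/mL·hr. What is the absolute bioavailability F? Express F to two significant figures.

F = 0.75

F = (AUC_ev / D_ev) / (AUC_iv / D_iv)
  = (410/10) / (545/10)
  = 41 / 54.5 = 0.7523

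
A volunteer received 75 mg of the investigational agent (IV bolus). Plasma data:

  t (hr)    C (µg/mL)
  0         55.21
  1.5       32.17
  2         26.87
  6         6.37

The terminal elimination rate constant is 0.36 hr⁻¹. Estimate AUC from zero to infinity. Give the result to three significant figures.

AUC = 164 µg/mL·hr

Trapezoidal AUC_0→6:
  [0→1.5]: (55.21+32.17)/2 × 1.5 = 65.535
  [1.5→2]: (32.17+26.87)/2 × 0.5 = 14.76
  [2→6]: (26.87+6.37)/2 × 4 = 66.48
  Sum = 146.775 µg/mL·hr
Extrapolated tail: C_last / k_e = 6.37 / 0.36 = 17.694
AUC_0→∞ = 146.775 + 17.694 = 164.469 µg/mL·hr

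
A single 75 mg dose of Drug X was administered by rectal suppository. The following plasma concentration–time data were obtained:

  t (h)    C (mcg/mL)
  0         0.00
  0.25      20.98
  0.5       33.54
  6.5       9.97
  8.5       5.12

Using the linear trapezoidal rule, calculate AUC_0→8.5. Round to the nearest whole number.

AUC = 155 mcg/mL·h

Trapezoidal AUC_0→8.5:
  [0→0.25]: (0.00+20.98)/2 × 0.25 = 2.6225
  [0.25→0.5]: (20.98+33.54)/2 × 0.25 = 6.815
  [0.5→6.5]: (33.54+9.97)/2 × 6 = 130.53
  [6.5→8.5]: (9.97+5.12)/2 × 2 = 15.09
  Sum = 155.0575 mcg/mL·h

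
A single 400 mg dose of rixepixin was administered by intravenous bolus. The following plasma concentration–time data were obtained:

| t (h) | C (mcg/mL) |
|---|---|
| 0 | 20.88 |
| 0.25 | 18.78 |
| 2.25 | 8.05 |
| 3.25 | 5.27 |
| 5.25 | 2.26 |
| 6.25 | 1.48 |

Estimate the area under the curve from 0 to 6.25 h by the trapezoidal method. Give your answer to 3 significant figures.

AUC = 47.8 mcg/mL·h

Trapezoidal AUC_0→6.25:
  [0→0.25]: (20.88+18.78)/2 × 0.25 = 4.9575
  [0.25→2.25]: (18.78+8.05)/2 × 2 = 26.83
  [2.25→3.25]: (8.05+5.27)/2 × 1 = 6.66
  [3.25→5.25]: (5.27+2.26)/2 × 2 = 7.53
  [5.25→6.25]: (2.26+1.48)/2 × 1 = 1.87
  Sum = 47.8475 mcg/mL·h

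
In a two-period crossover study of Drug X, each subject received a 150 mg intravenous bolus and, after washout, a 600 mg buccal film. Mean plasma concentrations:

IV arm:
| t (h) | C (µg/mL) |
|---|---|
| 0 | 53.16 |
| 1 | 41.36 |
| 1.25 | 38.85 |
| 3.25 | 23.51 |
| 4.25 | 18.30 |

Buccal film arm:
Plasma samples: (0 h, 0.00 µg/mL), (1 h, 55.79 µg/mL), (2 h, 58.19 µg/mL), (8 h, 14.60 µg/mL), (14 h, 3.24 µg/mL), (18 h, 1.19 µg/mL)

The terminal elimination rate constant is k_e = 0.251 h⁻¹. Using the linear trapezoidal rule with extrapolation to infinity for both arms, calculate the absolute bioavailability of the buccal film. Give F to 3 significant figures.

Trapezoidal AUC_0→4.25 (IV):
  [0→1]: (53.16+41.36)/2 × 1 = 47.26
  [1→1.25]: (41.36+38.85)/2 × 0.25 = 10.02625
  [1.25→3.25]: (38.85+23.51)/2 × 2 = 62.36
  [3.25→4.25]: (23.51+18.30)/2 × 1 = 20.905
  Sum = 140.55125 µg/mL·h
IV tail: 18.30/0.251 = 72.908; AUC_iv,0→∞ = 140.55125 + 72.908 = 213.45925 µg/mL·h
Trapezoidal AUC_0→18 (buccal film):
  [0→1]: (0.00+55.79)/2 × 1 = 27.895
  [1→2]: (55.79+58.19)/2 × 1 = 56.99
  [2→8]: (58.19+14.60)/2 × 6 = 218.37
  [8→14]: (14.60+3.24)/2 × 6 = 53.52
  [14→18]: (3.24+1.19)/2 × 4 = 8.86
  Sum = 365.635 µg/mL·h
buccal film tail: 1.19/0.251 = 4.741; AUC_ev,0→∞ = 365.635 + 4.741 = 370.376 µg/mL·h
F = (AUC_ev/D_ev)/(AUC_iv/D_iv) = (370.376/600)/(213.45925/150) = 0.617293/1.42306 = 0.4338

F = 0.434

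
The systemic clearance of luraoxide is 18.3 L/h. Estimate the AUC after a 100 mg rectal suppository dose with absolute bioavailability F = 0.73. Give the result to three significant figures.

AUC_0→∞ = F × Dose / CL
        = 0.73 × 100 / 18.3 = 3.98907 mg/L·h

AUC = 3.99 mg/L·h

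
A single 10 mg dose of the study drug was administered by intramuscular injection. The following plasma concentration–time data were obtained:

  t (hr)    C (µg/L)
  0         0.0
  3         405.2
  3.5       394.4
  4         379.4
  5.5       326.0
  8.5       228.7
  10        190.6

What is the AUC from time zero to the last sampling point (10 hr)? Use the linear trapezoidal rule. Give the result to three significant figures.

Trapezoidal AUC_0→10:
  [0→3]: (0.0+405.2)/2 × 3 = 607.8
  [3→3.5]: (405.2+394.4)/2 × 0.5 = 199.9
  [3.5→4]: (394.4+379.4)/2 × 0.5 = 193.45
  [4→5.5]: (379.4+326.0)/2 × 1.5 = 529.05
  [5.5→8.5]: (326.0+228.7)/2 × 3 = 832.05
  [8.5→10]: (228.7+190.6)/2 × 1.5 = 314.475
  Sum = 2676.725 µg/L·hr

AUC = 2680 µg/L·hr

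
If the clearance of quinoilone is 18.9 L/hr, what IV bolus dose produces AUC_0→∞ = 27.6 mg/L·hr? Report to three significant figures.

Dose = 522 mg

Dose_iv = CL × AUC_0→∞
     = 18.9 × 27.6 = 521.64 mg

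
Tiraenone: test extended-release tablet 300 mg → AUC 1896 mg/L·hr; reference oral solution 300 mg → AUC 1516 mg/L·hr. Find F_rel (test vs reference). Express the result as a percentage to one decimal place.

F_rel = 125.1%

F_rel = (AUC_test/D_test) / (AUC_ref/D_ref)
      = (1896/300) / (1516/300)
      = 6.32 / 5.05333 = 1.2507 = 125.07%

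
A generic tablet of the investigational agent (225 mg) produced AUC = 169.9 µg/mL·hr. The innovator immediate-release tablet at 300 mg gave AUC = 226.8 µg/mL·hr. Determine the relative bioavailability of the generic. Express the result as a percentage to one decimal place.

F_rel = 99.9%

F_rel = (AUC_test/D_test) / (AUC_ref/D_ref)
      = (169.9/225) / (226.8/300)
      = 0.755111 / 0.756 = 0.9988 = 99.88%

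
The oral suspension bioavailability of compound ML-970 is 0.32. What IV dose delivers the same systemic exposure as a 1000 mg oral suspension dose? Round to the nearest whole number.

D_iv = 320 mg

Systemic exposure from an extravascular dose = F × D_ev, so the equivalent IV dose is F × D_ev.
D_iv = F × D_ev = 0.32 × 1000 = 320 mg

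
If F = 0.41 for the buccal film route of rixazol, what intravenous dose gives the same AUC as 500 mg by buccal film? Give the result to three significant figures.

D_iv = 205 mg

Systemic exposure from an extravascular dose = F × D_ev, so the equivalent IV dose is F × D_ev.
D_iv = F × D_ev = 0.41 × 500 = 205 mg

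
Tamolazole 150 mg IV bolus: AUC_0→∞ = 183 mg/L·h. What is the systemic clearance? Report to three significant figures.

CL = Dose_iv / AUC_0→∞
   = 150 / 183 = 0.819672 L/h

CL = 0.820 L/h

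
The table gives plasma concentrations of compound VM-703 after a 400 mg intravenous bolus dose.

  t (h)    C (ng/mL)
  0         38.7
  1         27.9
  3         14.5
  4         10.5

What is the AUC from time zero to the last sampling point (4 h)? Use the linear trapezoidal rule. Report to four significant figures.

AUC = 88.20 ng/mL·h

Trapezoidal AUC_0→4:
  [0→1]: (38.7+27.9)/2 × 1 = 33.3
  [1→3]: (27.9+14.5)/2 × 2 = 42.4
  [3→4]: (14.5+10.5)/2 × 1 = 12.5
  Sum = 88.2 ng/mL·h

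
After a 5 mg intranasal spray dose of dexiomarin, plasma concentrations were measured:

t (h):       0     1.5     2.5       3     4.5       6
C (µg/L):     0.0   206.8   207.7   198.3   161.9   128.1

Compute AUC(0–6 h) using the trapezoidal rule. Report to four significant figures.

Trapezoidal AUC_0→6:
  [0→1.5]: (0.0+206.8)/2 × 1.5 = 155.1
  [1.5→2.5]: (206.8+207.7)/2 × 1 = 207.25
  [2.5→3]: (207.7+198.3)/2 × 0.5 = 101.5
  [3→4.5]: (198.3+161.9)/2 × 1.5 = 270.15
  [4.5→6]: (161.9+128.1)/2 × 1.5 = 217.5
  Sum = 951.5 µg/L·h

AUC = 951.5 µg/L·h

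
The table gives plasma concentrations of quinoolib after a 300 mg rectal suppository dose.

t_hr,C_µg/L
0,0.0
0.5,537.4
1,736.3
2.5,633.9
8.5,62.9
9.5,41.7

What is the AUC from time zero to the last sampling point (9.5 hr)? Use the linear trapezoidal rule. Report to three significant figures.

Trapezoidal AUC_0→9.5:
  [0→0.5]: (0.0+537.4)/2 × 0.5 = 134.35
  [0.5→1]: (537.4+736.3)/2 × 0.5 = 318.425
  [1→2.5]: (736.3+633.9)/2 × 1.5 = 1027.65
  [2.5→8.5]: (633.9+62.9)/2 × 6 = 2090.4
  [8.5→9.5]: (62.9+41.7)/2 × 1 = 52.3
  Sum = 3623.125 µg/L·hr

AUC = 3620 µg/L·hr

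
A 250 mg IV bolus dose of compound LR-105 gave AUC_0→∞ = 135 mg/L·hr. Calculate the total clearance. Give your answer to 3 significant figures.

CL = 1.85 L/hr

CL = Dose_iv / AUC_0→∞
   = 250 / 135 = 1.85185 L/hr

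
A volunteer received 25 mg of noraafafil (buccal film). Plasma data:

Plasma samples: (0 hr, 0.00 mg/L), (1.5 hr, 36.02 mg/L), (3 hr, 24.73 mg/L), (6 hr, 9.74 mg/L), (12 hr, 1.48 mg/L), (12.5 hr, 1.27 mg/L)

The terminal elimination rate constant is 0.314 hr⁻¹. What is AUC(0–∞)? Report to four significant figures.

AUC = 162.7 mg/L·hr

Trapezoidal AUC_0→12.5:
  [0→1.5]: (0.00+36.02)/2 × 1.5 = 27.015
  [1.5→3]: (36.02+24.73)/2 × 1.5 = 45.5625
  [3→6]: (24.73+9.74)/2 × 3 = 51.705
  [6→12]: (9.74+1.48)/2 × 6 = 33.66
  [12→12.5]: (1.48+1.27)/2 × 0.5 = 0.6875
  Sum = 158.63 mg/L·hr
Extrapolated tail: C_last / k_e = 1.27 / 0.314 = 4.045
AUC_0→∞ = 158.63 + 4.045 = 162.675 mg/L·hr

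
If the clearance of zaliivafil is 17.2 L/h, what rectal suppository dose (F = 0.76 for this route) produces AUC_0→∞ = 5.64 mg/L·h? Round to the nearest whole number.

Dose = CL × AUC_0→∞ / F
     = 17.2 × 5.64 / 0.76 = 127.642 mg

Dose = 128 mg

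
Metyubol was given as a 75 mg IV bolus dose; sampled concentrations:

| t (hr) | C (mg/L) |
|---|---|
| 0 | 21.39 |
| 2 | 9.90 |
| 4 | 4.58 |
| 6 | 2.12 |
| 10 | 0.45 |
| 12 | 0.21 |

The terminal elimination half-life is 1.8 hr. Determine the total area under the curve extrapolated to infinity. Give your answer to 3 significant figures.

Trapezoidal AUC_0→12:
  [0→2]: (21.39+9.90)/2 × 2 = 31.29
  [2→4]: (9.90+4.58)/2 × 2 = 14.48
  [4→6]: (4.58+2.12)/2 × 2 = 6.7
  [6→10]: (2.12+0.45)/2 × 4 = 5.14
  [10→12]: (0.45+0.21)/2 × 2 = 0.66
  Sum = 58.27 mg/L·hr
k_e = ln2 / t½ = 0.693147 / 1.8 = 0.3851 hr^-1
Extrapolated tail: C_last / k_e = 0.21 / 0.3851 = 0.545
AUC_0→∞ = 58.27 + 0.545 = 58.815 mg/L·hr

AUC = 58.8 mg/L·hr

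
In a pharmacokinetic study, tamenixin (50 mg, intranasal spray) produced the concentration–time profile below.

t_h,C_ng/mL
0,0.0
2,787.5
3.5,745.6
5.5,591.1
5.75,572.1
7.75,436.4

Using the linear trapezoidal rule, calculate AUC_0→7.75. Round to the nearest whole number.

Trapezoidal AUC_0→7.75:
  [0→2]: (0.0+787.5)/2 × 2 = 787.5
  [2→3.5]: (787.5+745.6)/2 × 1.5 = 1149.825
  [3.5→5.5]: (745.6+591.1)/2 × 2 = 1336.7
  [5.5→5.75]: (591.1+572.1)/2 × 0.25 = 145.4
  [5.75→7.75]: (572.1+436.4)/2 × 2 = 1008.5
  Sum = 4427.925 ng/mL·h

AUC = 4428 ng/mL·h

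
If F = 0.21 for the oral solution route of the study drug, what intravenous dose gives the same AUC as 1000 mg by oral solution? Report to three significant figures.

D_iv = 210 mg

Systemic exposure from an extravascular dose = F × D_ev, so the equivalent IV dose is F × D_ev.
D_iv = F × D_ev = 0.21 × 1000 = 210 mg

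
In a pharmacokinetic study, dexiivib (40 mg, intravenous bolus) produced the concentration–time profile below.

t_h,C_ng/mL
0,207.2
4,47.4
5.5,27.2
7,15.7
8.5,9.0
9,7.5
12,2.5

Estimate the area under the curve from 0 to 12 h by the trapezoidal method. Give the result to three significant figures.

Trapezoidal AUC_0→12:
  [0→4]: (207.2+47.4)/2 × 4 = 509.2
  [4→5.5]: (47.4+27.2)/2 × 1.5 = 55.95
  [5.5→7]: (27.2+15.7)/2 × 1.5 = 32.175
  [7→8.5]: (15.7+9.0)/2 × 1.5 = 18.525
  [8.5→9]: (9.0+7.5)/2 × 0.5 = 4.125
  [9→12]: (7.5+2.5)/2 × 3 = 15.0
  Sum = 634.975 ng/mL·h

AUC = 635 ng/mL·h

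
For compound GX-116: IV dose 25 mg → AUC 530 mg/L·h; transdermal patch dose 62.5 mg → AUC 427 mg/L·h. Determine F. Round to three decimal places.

F = (AUC_ev / D_ev) / (AUC_iv / D_iv)
  = (427/62.5) / (530/25)
  = 6.832 / 21.2 = 0.3223

F = 0.322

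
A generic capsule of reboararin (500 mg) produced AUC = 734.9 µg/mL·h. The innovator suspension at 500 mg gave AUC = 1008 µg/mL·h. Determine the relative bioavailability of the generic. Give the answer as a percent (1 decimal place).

F_rel = (AUC_test/D_test) / (AUC_ref/D_ref)
      = (734.9/500) / (1008/500)
      = 1.4698 / 2.016 = 0.7291 = 72.91%

F_rel = 72.9%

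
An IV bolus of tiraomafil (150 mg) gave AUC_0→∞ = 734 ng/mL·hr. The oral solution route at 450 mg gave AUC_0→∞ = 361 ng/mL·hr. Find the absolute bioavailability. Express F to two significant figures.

F = 0.16

F = (AUC_ev / D_ev) / (AUC_iv / D_iv)
  = (361/450) / (734/150)
  = 0.802222 / 4.89333 = 0.1639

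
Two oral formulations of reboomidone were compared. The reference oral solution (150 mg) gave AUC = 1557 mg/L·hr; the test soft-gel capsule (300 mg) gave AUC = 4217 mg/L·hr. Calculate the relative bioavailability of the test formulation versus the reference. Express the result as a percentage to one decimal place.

F_rel = (AUC_test/D_test) / (AUC_ref/D_ref)
      = (4217/300) / (1557/150)
      = 14.0567 / 10.38 = 1.3542 = 135.42%

F_rel = 135.4%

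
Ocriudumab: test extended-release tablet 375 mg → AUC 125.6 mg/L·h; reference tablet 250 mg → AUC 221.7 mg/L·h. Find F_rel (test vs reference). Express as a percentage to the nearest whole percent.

F_rel = 38%

F_rel = (AUC_test/D_test) / (AUC_ref/D_ref)
      = (125.6/375) / (221.7/250)
      = 0.334933 / 0.8868 = 0.3777 = 37.77%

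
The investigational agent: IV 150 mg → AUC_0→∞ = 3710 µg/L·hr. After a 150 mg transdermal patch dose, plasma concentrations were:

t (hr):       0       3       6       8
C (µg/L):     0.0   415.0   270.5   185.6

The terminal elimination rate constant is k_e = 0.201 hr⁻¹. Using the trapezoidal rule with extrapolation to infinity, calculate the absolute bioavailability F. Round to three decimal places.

F = 0.817

Trapezoidal AUC_0→8 (transdermal patch):
  [0→3]: (0.0+415.0)/2 × 3 = 622.5
  [3→6]: (415.0+270.5)/2 × 3 = 1028.25
  [6→8]: (270.5+185.6)/2 × 2 = 456.1
  Sum = 2106.85 µg/L·hr
Tail: C_last/k_e = 185.6/0.201 = 923.383
AUC_0→∞ (transdermal patch) = 2106.85 + 923.383 = 3030.233 µg/L·hr
F = (AUC_ev/D_ev)/(AUC_iv/D_iv) = (3030.233/150)/(3710/150) = 20.2016/24.7333 = 0.8168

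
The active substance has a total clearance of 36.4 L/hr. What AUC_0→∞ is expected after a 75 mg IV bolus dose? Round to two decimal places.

AUC_0→∞ = Dose_iv / CL
        = 75 / 36.4 = 2.06044 mg/L·hr

AUC = 2.06 mg/L·hr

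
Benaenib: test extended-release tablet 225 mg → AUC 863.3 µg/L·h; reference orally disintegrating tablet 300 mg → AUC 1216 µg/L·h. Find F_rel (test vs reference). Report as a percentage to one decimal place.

F_rel = (AUC_test/D_test) / (AUC_ref/D_ref)
      = (863.3/225) / (1216/300)
      = 3.83689 / 4.05333 = 0.9466 = 94.66%

F_rel = 94.7%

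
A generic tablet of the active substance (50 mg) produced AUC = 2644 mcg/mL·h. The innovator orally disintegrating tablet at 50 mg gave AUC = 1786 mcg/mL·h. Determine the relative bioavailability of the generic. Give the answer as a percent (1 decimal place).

F_rel = (AUC_test/D_test) / (AUC_ref/D_ref)
      = (2644/50) / (1786/50)
      = 52.88 / 35.72 = 1.4804 = 148.04%

F_rel = 148.0%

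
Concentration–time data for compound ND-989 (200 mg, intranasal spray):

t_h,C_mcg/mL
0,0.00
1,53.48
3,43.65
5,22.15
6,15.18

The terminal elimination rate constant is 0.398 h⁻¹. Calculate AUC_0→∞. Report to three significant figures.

Trapezoidal AUC_0→6:
  [0→1]: (0.00+53.48)/2 × 1 = 26.74
  [1→3]: (53.48+43.65)/2 × 2 = 97.13
  [3→5]: (43.65+22.15)/2 × 2 = 65.8
  [5→6]: (22.15+15.18)/2 × 1 = 18.665
  Sum = 208.335 mcg/mL·h
Extrapolated tail: C_last / k_e = 15.18 / 0.398 = 38.141
AUC_0→∞ = 208.335 + 38.141 = 246.476 mcg/mL·h

AUC = 246 mcg/mL·h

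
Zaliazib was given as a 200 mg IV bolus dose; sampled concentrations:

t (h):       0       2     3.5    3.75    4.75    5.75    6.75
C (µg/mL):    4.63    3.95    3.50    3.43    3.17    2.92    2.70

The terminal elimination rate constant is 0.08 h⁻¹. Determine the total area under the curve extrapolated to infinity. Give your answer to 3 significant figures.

AUC = 57.9 µg/mL·h

Trapezoidal AUC_0→6.75:
  [0→2]: (4.63+3.95)/2 × 2 = 8.58
  [2→3.5]: (3.95+3.50)/2 × 1.5 = 5.5875
  [3.5→3.75]: (3.50+3.43)/2 × 0.25 = 0.86625
  [3.75→4.75]: (3.43+3.17)/2 × 1 = 3.3
  [4.75→5.75]: (3.17+2.92)/2 × 1 = 3.045
  [5.75→6.75]: (2.92+2.70)/2 × 1 = 2.81
  Sum = 24.18875 µg/mL·h
Extrapolated tail: C_last / k_e = 2.70 / 0.08 = 33.750
AUC_0→∞ = 24.18875 + 33.750 = 57.93875 µg/mL·h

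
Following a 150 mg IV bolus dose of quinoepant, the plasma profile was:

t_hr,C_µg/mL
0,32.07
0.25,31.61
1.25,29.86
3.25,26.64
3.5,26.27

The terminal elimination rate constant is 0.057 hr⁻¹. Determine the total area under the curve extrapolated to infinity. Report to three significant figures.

AUC = 563 µg/mL·hr

Trapezoidal AUC_0→3.5:
  [0→0.25]: (32.07+31.61)/2 × 0.25 = 7.96
  [0.25→1.25]: (31.61+29.86)/2 × 1 = 30.735
  [1.25→3.25]: (29.86+26.64)/2 × 2 = 56.5
  [3.25→3.5]: (26.64+26.27)/2 × 0.25 = 6.61375
  Sum = 101.80875 µg/mL·hr
Extrapolated tail: C_last / k_e = 26.27 / 0.057 = 460.877
AUC_0→∞ = 101.80875 + 460.877 = 562.68575 µg/mL·hr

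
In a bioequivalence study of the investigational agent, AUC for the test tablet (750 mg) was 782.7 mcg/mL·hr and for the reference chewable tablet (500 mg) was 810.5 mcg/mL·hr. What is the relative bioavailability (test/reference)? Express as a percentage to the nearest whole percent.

F_rel = 64%

F_rel = (AUC_test/D_test) / (AUC_ref/D_ref)
      = (782.7/750) / (810.5/500)
      = 1.0436 / 1.621 = 0.6438 = 64.38%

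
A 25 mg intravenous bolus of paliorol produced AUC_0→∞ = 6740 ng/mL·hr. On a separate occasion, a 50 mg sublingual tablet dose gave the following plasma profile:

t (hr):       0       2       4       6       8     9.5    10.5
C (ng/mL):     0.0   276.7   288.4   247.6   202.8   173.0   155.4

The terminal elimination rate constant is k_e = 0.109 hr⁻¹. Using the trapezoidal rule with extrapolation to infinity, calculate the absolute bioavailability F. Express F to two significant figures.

F = 0.27

Trapezoidal AUC_0→10.5 (sublingual tablet):
  [0→2]: (0.0+276.7)/2 × 2 = 276.7
  [2→4]: (276.7+288.4)/2 × 2 = 565.1
  [4→6]: (288.4+247.6)/2 × 2 = 536.0
  [6→8]: (247.6+202.8)/2 × 2 = 450.4
  [8→9.5]: (202.8+173.0)/2 × 1.5 = 281.85
  [9.5→10.5]: (173.0+155.4)/2 × 1 = 164.2
  Sum = 2274.25 ng/mL·hr
Tail: C_last/k_e = 155.4/0.109 = 1425.688
AUC_0→∞ (sublingual tablet) = 2274.25 + 1425.688 = 3699.938 ng/mL·hr
F = (AUC_ev/D_ev)/(AUC_iv/D_iv) = (3699.938/50)/(6740/25) = 73.99876/269.6 = 0.2745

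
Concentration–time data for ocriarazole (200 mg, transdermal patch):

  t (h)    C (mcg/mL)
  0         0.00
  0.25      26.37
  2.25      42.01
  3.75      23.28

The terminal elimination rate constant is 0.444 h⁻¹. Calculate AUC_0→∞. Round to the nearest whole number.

Trapezoidal AUC_0→3.75:
  [0→0.25]: (0.00+26.37)/2 × 0.25 = 3.29625
  [0.25→2.25]: (26.37+42.01)/2 × 2 = 68.38
  [2.25→3.75]: (42.01+23.28)/2 × 1.5 = 48.9675
  Sum = 120.64375 mcg/mL·h
Extrapolated tail: C_last / k_e = 23.28 / 0.444 = 52.432
AUC_0→∞ = 120.64375 + 52.432 = 173.07575 mcg/mL·h

AUC = 173 mcg/mL·h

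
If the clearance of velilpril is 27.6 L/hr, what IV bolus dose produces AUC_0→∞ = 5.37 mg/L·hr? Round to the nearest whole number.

Dose = 148 mg

Dose_iv = CL × AUC_0→∞
     = 27.6 × 5.37 = 148.212 mg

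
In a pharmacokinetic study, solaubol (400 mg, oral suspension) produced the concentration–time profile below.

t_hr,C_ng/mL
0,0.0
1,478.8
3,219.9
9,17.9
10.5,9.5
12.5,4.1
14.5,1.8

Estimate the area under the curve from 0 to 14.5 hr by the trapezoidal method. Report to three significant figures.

AUC = 1690 ng/mL·hr

Trapezoidal AUC_0→14.5:
  [0→1]: (0.0+478.8)/2 × 1 = 239.4
  [1→3]: (478.8+219.9)/2 × 2 = 698.7
  [3→9]: (219.9+17.9)/2 × 6 = 713.4
  [9→10.5]: (17.9+9.5)/2 × 1.5 = 20.55
  [10.5→12.5]: (9.5+4.1)/2 × 2 = 13.6
  [12.5→14.5]: (4.1+1.8)/2 × 2 = 5.9
  Sum = 1691.55 ng/mL·hr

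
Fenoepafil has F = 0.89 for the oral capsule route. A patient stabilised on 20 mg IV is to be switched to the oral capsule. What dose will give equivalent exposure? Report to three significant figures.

D_oral = 22.5 mg

For equal systemic exposure: F × D_ev = D_iv
D_ev = D_iv / F = 20 / 0.89 = 22.4719 mg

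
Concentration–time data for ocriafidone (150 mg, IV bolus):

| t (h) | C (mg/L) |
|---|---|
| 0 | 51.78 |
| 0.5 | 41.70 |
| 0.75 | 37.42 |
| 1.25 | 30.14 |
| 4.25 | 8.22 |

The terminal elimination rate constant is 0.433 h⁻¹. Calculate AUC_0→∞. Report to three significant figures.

Trapezoidal AUC_0→4.25:
  [0→0.5]: (51.78+41.70)/2 × 0.5 = 23.37
  [0.5→0.75]: (41.70+37.42)/2 × 0.25 = 9.89
  [0.75→1.25]: (37.42+30.14)/2 × 0.5 = 16.89
  [1.25→4.25]: (30.14+8.22)/2 × 3 = 57.54
  Sum = 107.69 mg/L·h
Extrapolated tail: C_last / k_e = 8.22 / 0.433 = 18.984
AUC_0→∞ = 107.69 + 18.984 = 126.674 mg/L·h

AUC = 127 mg/L·h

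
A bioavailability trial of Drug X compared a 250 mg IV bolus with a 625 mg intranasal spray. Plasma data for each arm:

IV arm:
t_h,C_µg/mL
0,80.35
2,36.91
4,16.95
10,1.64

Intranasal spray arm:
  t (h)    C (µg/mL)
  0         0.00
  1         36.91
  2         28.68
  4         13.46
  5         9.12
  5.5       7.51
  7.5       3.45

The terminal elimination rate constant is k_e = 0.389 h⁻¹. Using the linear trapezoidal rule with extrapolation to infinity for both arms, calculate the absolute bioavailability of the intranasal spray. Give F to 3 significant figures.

Trapezoidal AUC_0→10 (IV):
  [0→2]: (80.35+36.91)/2 × 2 = 117.26
  [2→4]: (36.91+16.95)/2 × 2 = 53.86
  [4→10]: (16.95+1.64)/2 × 6 = 55.77
  Sum = 226.89 µg/mL·h
IV tail: 1.64/0.389 = 4.216; AUC_iv,0→∞ = 226.89 + 4.216 = 231.106 µg/mL·h
Trapezoidal AUC_0→7.5 (intranasal spray):
  [0→1]: (0.00+36.91)/2 × 1 = 18.455
  [1→2]: (36.91+28.68)/2 × 1 = 32.795
  [2→4]: (28.68+13.46)/2 × 2 = 42.14
  [4→5]: (13.46+9.12)/2 × 1 = 11.29
  [5→5.5]: (9.12+7.51)/2 × 0.5 = 4.1575
  [5.5→7.5]: (7.51+3.45)/2 × 2 = 10.96
  Sum = 119.7975 µg/mL·h
intranasal spray tail: 3.45/0.389 = 8.869; AUC_ev,0→∞ = 119.7975 + 8.869 = 128.6665 µg/mL·h
F = (AUC_ev/D_ev)/(AUC_iv/D_iv) = (128.6665/625)/(231.106/250) = 0.2058664/0.924424 = 0.2227

F = 0.223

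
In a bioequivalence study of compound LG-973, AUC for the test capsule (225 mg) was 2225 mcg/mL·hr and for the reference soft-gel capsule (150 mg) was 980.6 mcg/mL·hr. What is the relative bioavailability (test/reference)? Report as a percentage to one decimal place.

F_rel = (AUC_test/D_test) / (AUC_ref/D_ref)
      = (2225/225) / (980.6/150)
      = 9.88889 / 6.53733 = 1.5127 = 151.27%

F_rel = 151.3%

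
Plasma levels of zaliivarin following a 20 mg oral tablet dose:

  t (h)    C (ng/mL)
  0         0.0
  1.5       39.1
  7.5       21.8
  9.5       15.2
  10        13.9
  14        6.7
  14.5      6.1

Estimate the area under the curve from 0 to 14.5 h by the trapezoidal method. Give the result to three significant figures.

Trapezoidal AUC_0→14.5:
  [0→1.5]: (0.0+39.1)/2 × 1.5 = 29.325
  [1.5→7.5]: (39.1+21.8)/2 × 6 = 182.7
  [7.5→9.5]: (21.8+15.2)/2 × 2 = 37.0
  [9.5→10]: (15.2+13.9)/2 × 0.5 = 7.275
  [10→14]: (13.9+6.7)/2 × 4 = 41.2
  [14→14.5]: (6.7+6.1)/2 × 0.5 = 3.2
  Sum = 300.7 ng/mL·h

AUC = 301 ng/mL·h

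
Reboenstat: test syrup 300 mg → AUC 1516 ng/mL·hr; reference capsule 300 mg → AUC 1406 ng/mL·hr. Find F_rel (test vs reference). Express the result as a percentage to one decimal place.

F_rel = 107.8%

F_rel = (AUC_test/D_test) / (AUC_ref/D_ref)
      = (1516/300) / (1406/300)
      = 5.05333 / 4.68667 = 1.0782 = 107.82%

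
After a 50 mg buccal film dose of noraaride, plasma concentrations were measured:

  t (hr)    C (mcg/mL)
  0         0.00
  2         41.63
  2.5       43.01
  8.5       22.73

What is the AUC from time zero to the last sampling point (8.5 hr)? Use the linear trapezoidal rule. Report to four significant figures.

Trapezoidal AUC_0→8.5:
  [0→2]: (0.00+41.63)/2 × 2 = 41.63
  [2→2.5]: (41.63+43.01)/2 × 0.5 = 21.16
  [2.5→8.5]: (43.01+22.73)/2 × 6 = 197.22
  Sum = 260.01 mcg/mL·hr

AUC = 260.0 mcg/mL·hr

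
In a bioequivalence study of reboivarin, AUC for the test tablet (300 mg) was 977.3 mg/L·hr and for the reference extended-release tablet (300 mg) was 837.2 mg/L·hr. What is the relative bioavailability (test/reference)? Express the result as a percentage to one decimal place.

F_rel = (AUC_test/D_test) / (AUC_ref/D_ref)
      = (977.3/300) / (837.2/300)
      = 3.25767 / 2.79067 = 1.1673 = 116.73%

F_rel = 116.7%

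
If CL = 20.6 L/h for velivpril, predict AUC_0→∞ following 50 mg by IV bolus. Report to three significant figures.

AUC_0→∞ = Dose_iv / CL
        = 50 / 20.6 = 2.42718 mg/L·h

AUC = 2.43 mg/L·h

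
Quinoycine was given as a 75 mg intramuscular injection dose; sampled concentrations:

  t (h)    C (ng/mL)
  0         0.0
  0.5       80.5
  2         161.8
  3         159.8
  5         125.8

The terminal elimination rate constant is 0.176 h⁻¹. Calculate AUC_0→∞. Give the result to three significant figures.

AUC = 1360 ng/mL·h

Trapezoidal AUC_0→5:
  [0→0.5]: (0.0+80.5)/2 × 0.5 = 20.125
  [0.5→2]: (80.5+161.8)/2 × 1.5 = 181.725
  [2→3]: (161.8+159.8)/2 × 1 = 160.8
  [3→5]: (159.8+125.8)/2 × 2 = 285.6
  Sum = 648.25 ng/mL·h
Extrapolated tail: C_last / k_e = 125.8 / 0.176 = 714.773
AUC_0→∞ = 648.25 + 714.773 = 1363.023 ng/mL·h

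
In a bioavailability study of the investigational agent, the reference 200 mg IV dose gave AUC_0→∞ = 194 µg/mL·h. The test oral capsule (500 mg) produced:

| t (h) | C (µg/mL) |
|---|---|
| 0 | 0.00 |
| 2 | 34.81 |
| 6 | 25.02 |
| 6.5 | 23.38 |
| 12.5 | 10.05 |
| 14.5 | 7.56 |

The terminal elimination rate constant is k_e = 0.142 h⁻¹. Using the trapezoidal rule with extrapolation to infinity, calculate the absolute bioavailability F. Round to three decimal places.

F = 0.696

Trapezoidal AUC_0→14.5 (oral capsule):
  [0→2]: (0.00+34.81)/2 × 2 = 34.81
  [2→6]: (34.81+25.02)/2 × 4 = 119.66
  [6→6.5]: (25.02+23.38)/2 × 0.5 = 12.1
  [6.5→12.5]: (23.38+10.05)/2 × 6 = 100.29
  [12.5→14.5]: (10.05+7.56)/2 × 2 = 17.61
  Sum = 284.47 µg/mL·h
Tail: C_last/k_e = 7.56/0.142 = 53.239
AUC_0→∞ (oral capsule) = 284.47 + 53.239 = 337.709 µg/mL·h
F = (AUC_ev/D_ev)/(AUC_iv/D_iv) = (337.709/500)/(194/200) = 0.675418/0.97 = 0.6963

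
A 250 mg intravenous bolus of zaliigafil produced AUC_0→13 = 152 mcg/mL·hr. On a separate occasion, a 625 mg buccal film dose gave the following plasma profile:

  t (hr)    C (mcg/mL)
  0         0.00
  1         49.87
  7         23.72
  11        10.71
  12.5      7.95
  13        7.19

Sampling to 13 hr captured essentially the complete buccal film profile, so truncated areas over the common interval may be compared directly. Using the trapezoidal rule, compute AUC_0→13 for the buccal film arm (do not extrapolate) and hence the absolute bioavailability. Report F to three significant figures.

Trapezoidal AUC_0→13 (buccal film):
  [0→1]: (0.00+49.87)/2 × 1 = 24.935
  [1→7]: (49.87+23.72)/2 × 6 = 220.77
  [7→11]: (23.72+10.71)/2 × 4 = 68.86
  [11→12.5]: (10.71+7.95)/2 × 1.5 = 13.995
  [12.5→13]: (7.95+7.19)/2 × 0.5 = 3.785
  Sum = 332.345 mcg/mL·hr
F = (AUC_ev/D_ev)/(AUC_iv/D_iv) = (332.345/625)/(152/250) = 0.531752/0.608 = 0.8746

F = 0.875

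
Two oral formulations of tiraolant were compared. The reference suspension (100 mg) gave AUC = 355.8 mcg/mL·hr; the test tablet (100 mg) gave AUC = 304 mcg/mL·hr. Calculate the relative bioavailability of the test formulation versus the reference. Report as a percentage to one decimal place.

F_rel = (AUC_test/D_test) / (AUC_ref/D_ref)
      = (304/100) / (355.8/100)
      = 3.04 / 3.558 = 0.8544 = 85.44%

F_rel = 85.4%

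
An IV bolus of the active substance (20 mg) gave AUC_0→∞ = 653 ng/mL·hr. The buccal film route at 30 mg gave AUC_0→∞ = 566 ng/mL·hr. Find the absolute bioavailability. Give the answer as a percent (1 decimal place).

F = (AUC_ev / D_ev) / (AUC_iv / D_iv)
  = (566/30) / (653/20)
  = 18.8667 / 32.65 = 0.5778
  = 57.78%

F = 57.8%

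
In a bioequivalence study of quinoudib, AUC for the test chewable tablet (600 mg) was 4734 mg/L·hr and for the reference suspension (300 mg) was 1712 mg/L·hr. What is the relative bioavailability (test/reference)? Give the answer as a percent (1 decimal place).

F_rel = (AUC_test/D_test) / (AUC_ref/D_ref)
      = (4734/600) / (1712/300)
      = 7.89 / 5.70667 = 1.3826 = 138.26%

F_rel = 138.3%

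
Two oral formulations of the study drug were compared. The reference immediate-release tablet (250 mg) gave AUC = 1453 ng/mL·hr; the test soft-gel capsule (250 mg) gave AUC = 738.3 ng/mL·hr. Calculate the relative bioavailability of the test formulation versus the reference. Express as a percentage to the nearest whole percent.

F_rel = (AUC_test/D_test) / (AUC_ref/D_ref)
      = (738.3/250) / (1453/250)
      = 2.9532 / 5.812 = 0.5081 = 50.81%

F_rel = 51%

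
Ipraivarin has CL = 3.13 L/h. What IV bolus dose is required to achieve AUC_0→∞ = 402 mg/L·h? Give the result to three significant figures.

Dose = 1260 mg

Dose_iv = CL × AUC_0→∞
     = 3.13 × 402 = 1258.26 mg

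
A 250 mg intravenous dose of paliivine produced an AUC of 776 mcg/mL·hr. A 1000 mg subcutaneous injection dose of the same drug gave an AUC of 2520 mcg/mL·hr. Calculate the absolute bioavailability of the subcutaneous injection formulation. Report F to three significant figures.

F = 0.812

F = (AUC_ev / D_ev) / (AUC_iv / D_iv)
  = (2520/1000) / (776/250)
  = 2.52 / 3.104 = 0.8119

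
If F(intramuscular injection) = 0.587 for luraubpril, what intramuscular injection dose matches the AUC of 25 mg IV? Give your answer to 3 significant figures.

For equal systemic exposure: F × D_ev = D_iv
D_ev = D_iv / F = 25 / 0.587 = 42.5894 mg

D_intramuscular = 42.6 mg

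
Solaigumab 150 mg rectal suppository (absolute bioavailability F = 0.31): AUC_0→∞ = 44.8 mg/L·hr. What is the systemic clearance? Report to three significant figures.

CL = 1.04 L/hr

CL = F × Dose / AUC_0→∞
   = 0.31 × 150 / 44.8 = 1.03795 L/hr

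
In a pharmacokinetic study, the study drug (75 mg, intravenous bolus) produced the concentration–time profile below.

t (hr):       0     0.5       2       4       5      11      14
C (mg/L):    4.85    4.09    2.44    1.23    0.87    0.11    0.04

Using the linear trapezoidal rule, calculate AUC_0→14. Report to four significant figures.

Trapezoidal AUC_0→14:
  [0→0.5]: (4.85+4.09)/2 × 0.5 = 2.235
  [0.5→2]: (4.09+2.44)/2 × 1.5 = 4.8975
  [2→4]: (2.44+1.23)/2 × 2 = 3.67
  [4→5]: (1.23+0.87)/2 × 1 = 1.05
  [5→11]: (0.87+0.11)/2 × 6 = 2.94
  [11→14]: (0.11+0.04)/2 × 3 = 0.225
  Sum = 15.0175 mg/L·hr

AUC = 15.02 mg/L·hr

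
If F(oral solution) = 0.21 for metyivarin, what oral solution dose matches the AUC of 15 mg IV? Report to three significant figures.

D_oral = 71.4 mg

For equal systemic exposure: F × D_ev = D_iv
D_ev = D_iv / F = 15 / 0.21 = 71.4286 mg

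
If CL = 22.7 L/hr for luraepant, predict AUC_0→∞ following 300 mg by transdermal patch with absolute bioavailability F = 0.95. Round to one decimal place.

AUC = 12.6 mg/L·hr

AUC_0→∞ = F × Dose / CL
        = 0.95 × 300 / 22.7 = 12.5551 mg/L·hr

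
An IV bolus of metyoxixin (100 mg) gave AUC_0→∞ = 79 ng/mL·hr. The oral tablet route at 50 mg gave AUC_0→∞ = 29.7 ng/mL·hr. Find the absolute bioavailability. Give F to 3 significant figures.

F = 0.752

F = (AUC_ev / D_ev) / (AUC_iv / D_iv)
  = (29.7/50) / (79/100)
  = 0.594 / 0.79 = 0.7519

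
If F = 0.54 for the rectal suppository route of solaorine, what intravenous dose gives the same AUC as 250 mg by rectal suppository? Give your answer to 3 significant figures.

D_iv = 135 mg

Systemic exposure from an extravascular dose = F × D_ev, so the equivalent IV dose is F × D_ev.
D_iv = F × D_ev = 0.54 × 250 = 135 mg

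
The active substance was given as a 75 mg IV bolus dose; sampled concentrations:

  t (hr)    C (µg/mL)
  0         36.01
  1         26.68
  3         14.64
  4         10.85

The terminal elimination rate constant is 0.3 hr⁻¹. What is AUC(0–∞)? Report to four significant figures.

Trapezoidal AUC_0→4:
  [0→1]: (36.01+26.68)/2 × 1 = 31.345
  [1→3]: (26.68+14.64)/2 × 2 = 41.32
  [3→4]: (14.64+10.85)/2 × 1 = 12.745
  Sum = 85.41 µg/mL·hr
Extrapolated tail: C_last / k_e = 10.85 / 0.3 = 36.167
AUC_0→∞ = 85.41 + 36.167 = 121.577 µg/mL·hr

AUC = 121.6 µg/mL·hr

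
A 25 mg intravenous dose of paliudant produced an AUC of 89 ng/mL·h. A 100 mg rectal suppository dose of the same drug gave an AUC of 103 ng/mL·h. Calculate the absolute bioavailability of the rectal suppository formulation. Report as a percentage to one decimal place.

F = 28.9%

F = (AUC_ev / D_ev) / (AUC_iv / D_iv)
  = (103/100) / (89/25)
  = 1.03 / 3.56 = 0.2893
  = 28.93%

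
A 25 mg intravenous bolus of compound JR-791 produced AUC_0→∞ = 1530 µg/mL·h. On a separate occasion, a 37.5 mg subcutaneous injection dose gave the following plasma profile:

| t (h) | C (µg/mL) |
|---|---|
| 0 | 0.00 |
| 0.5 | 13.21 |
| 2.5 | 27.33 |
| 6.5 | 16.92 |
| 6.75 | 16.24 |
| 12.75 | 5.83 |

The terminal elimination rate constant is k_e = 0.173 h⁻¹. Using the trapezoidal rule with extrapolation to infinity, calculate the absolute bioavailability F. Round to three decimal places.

F = 0.103

Trapezoidal AUC_0→12.75 (subcutaneous injection):
  [0→0.5]: (0.00+13.21)/2 × 0.5 = 3.3025
  [0.5→2.5]: (13.21+27.33)/2 × 2 = 40.54
  [2.5→6.5]: (27.33+16.92)/2 × 4 = 88.5
  [6.5→6.75]: (16.92+16.24)/2 × 0.25 = 4.145
  [6.75→12.75]: (16.24+5.83)/2 × 6 = 66.21
  Sum = 202.6975 µg/mL·h
Tail: C_last/k_e = 5.83/0.173 = 33.699
AUC_0→∞ (subcutaneous injection) = 202.6975 + 33.699 = 236.3965 µg/mL·h
F = (AUC_ev/D_ev)/(AUC_iv/D_iv) = (236.3965/37.5)/(1530/25) = 6.30391/61.2 = 0.1030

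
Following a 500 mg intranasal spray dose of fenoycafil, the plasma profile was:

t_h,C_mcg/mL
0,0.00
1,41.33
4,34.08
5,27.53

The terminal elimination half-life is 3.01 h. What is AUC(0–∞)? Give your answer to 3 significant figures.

Trapezoidal AUC_0→5:
  [0→1]: (0.00+41.33)/2 × 1 = 20.665
  [1→4]: (41.33+34.08)/2 × 3 = 113.115
  [4→5]: (34.08+27.53)/2 × 1 = 30.805
  Sum = 164.585 mcg/mL·h
k_e = ln2 / t½ = 0.693147 / 3.01 = 0.2303 h^-1
Extrapolated tail: C_last / k_e = 27.53 / 0.2303 = 119.540
AUC_0→∞ = 164.585 + 119.540 = 284.125 mcg/mL·h

AUC = 284 mcg/mL·h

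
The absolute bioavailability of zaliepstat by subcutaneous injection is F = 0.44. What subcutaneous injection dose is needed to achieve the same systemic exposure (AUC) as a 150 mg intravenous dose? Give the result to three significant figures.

D_subcutaneous = 341 mg

For equal systemic exposure: F × D_ev = D_iv
D_ev = D_iv / F = 150 / 0.44 = 340.909 mg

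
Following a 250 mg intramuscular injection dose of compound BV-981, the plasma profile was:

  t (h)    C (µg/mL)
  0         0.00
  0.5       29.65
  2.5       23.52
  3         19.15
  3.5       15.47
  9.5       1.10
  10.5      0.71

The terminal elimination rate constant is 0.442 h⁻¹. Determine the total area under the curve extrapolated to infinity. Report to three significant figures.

AUC = 132 µg/mL·h

Trapezoidal AUC_0→10.5:
  [0→0.5]: (0.00+29.65)/2 × 0.5 = 7.4125
  [0.5→2.5]: (29.65+23.52)/2 × 2 = 53.17
  [2.5→3]: (23.52+19.15)/2 × 0.5 = 10.6675
  [3→3.5]: (19.15+15.47)/2 × 0.5 = 8.655
  [3.5→9.5]: (15.47+1.10)/2 × 6 = 49.71
  [9.5→10.5]: (1.10+0.71)/2 × 1 = 0.905
  Sum = 130.52 µg/mL·h
Extrapolated tail: C_last / k_e = 0.71 / 0.442 = 1.606
AUC_0→∞ = 130.52 + 1.606 = 132.126 µg/mL·h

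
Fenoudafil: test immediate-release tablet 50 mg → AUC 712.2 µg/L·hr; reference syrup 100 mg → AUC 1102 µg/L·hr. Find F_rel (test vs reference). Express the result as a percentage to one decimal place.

F_rel = 129.3%

F_rel = (AUC_test/D_test) / (AUC_ref/D_ref)
      = (712.2/50) / (1102/100)
      = 14.244 / 11.02 = 1.2926 = 129.26%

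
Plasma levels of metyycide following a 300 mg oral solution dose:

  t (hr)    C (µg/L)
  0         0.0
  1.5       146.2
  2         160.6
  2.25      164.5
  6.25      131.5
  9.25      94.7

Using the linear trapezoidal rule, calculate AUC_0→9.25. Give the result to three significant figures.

AUC = 1160 µg/L·hr

Trapezoidal AUC_0→9.25:
  [0→1.5]: (0.0+146.2)/2 × 1.5 = 109.65
  [1.5→2]: (146.2+160.6)/2 × 0.5 = 76.7
  [2→2.25]: (160.6+164.5)/2 × 0.25 = 40.6375
  [2.25→6.25]: (164.5+131.5)/2 × 4 = 592.0
  [6.25→9.25]: (131.5+94.7)/2 × 3 = 339.3
  Sum = 1158.2875 µg/L·hr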